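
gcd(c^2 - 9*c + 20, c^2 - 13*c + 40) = c - 5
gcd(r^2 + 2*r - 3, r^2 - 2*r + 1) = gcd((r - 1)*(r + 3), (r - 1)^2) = r - 1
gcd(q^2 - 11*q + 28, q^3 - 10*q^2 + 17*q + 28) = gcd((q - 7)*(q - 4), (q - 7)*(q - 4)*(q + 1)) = q^2 - 11*q + 28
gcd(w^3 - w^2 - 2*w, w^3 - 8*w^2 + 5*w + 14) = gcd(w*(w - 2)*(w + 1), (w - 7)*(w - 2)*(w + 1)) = w^2 - w - 2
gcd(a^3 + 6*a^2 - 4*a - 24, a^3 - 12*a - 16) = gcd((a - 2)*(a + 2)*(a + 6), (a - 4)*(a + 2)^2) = a + 2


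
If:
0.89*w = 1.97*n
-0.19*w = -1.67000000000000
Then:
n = 3.97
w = 8.79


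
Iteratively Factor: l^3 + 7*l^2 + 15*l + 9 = (l + 3)*(l^2 + 4*l + 3) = (l + 1)*(l + 3)*(l + 3)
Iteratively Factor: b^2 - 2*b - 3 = (b + 1)*(b - 3)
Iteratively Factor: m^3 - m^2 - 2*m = (m)*(m^2 - m - 2) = m*(m - 2)*(m + 1)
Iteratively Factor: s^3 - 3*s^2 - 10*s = (s - 5)*(s^2 + 2*s) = (s - 5)*(s + 2)*(s)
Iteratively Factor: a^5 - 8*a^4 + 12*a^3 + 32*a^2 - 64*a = (a)*(a^4 - 8*a^3 + 12*a^2 + 32*a - 64) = a*(a - 4)*(a^3 - 4*a^2 - 4*a + 16) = a*(a - 4)^2*(a^2 - 4) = a*(a - 4)^2*(a + 2)*(a - 2)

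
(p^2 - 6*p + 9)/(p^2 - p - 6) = (p - 3)/(p + 2)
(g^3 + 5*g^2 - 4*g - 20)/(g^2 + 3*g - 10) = g + 2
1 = 1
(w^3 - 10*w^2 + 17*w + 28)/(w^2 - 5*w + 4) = (w^2 - 6*w - 7)/(w - 1)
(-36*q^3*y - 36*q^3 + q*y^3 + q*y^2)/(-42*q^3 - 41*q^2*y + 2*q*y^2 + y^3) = q*(6*q*y + 6*q + y^2 + y)/(7*q^2 + 8*q*y + y^2)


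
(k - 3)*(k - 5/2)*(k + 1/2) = k^3 - 5*k^2 + 19*k/4 + 15/4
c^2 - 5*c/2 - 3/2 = (c - 3)*(c + 1/2)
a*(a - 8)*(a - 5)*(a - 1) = a^4 - 14*a^3 + 53*a^2 - 40*a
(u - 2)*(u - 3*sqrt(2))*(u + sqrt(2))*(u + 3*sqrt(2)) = u^4 - 2*u^3 + sqrt(2)*u^3 - 18*u^2 - 2*sqrt(2)*u^2 - 18*sqrt(2)*u + 36*u + 36*sqrt(2)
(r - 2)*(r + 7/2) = r^2 + 3*r/2 - 7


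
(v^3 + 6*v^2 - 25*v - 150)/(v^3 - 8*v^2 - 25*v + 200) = (v + 6)/(v - 8)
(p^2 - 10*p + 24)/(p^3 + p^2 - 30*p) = (p^2 - 10*p + 24)/(p*(p^2 + p - 30))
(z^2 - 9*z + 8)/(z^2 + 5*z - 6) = (z - 8)/(z + 6)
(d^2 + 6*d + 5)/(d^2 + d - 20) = (d + 1)/(d - 4)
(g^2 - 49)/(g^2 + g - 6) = (g^2 - 49)/(g^2 + g - 6)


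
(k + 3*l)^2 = k^2 + 6*k*l + 9*l^2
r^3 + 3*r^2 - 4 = (r - 1)*(r + 2)^2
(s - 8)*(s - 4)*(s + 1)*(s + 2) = s^4 - 9*s^3 - 2*s^2 + 72*s + 64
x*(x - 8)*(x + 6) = x^3 - 2*x^2 - 48*x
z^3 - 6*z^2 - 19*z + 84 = (z - 7)*(z - 3)*(z + 4)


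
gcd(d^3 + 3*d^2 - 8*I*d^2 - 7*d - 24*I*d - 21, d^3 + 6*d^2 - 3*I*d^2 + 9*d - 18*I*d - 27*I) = d + 3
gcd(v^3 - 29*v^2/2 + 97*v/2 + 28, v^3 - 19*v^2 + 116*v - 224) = v^2 - 15*v + 56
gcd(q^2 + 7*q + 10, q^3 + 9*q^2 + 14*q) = q + 2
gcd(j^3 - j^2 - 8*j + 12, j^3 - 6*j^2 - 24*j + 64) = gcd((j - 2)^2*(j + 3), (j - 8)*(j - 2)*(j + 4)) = j - 2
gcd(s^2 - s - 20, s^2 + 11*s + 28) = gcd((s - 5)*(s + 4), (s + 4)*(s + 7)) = s + 4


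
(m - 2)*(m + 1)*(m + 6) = m^3 + 5*m^2 - 8*m - 12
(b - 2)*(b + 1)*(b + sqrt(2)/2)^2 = b^4 - b^3 + sqrt(2)*b^3 - 3*b^2/2 - sqrt(2)*b^2 - 2*sqrt(2)*b - b/2 - 1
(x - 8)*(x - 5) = x^2 - 13*x + 40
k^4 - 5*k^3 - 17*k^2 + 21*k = k*(k - 7)*(k - 1)*(k + 3)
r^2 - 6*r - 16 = (r - 8)*(r + 2)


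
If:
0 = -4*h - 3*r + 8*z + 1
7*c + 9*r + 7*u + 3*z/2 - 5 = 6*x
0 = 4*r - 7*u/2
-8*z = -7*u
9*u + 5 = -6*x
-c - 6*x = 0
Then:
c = 2015/1411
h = -1039/5644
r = -490/1411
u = -560/1411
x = -2015/8466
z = -490/1411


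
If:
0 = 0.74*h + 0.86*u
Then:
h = -1.16216216216216*u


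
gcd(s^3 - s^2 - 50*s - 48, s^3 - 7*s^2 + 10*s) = 1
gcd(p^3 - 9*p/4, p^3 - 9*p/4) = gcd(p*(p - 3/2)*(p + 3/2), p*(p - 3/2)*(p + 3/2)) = p^3 - 9*p/4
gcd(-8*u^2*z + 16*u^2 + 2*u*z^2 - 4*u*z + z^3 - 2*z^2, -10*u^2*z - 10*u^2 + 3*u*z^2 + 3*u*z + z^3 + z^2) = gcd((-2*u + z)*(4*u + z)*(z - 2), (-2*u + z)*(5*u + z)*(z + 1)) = -2*u + z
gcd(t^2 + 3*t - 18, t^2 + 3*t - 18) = t^2 + 3*t - 18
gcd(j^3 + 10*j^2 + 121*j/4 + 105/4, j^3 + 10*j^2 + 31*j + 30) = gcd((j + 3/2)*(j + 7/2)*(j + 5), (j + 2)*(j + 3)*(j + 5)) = j + 5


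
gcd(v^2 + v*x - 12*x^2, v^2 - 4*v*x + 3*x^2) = -v + 3*x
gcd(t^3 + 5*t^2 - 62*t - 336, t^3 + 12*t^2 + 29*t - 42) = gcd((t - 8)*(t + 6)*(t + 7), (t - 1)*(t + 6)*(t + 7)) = t^2 + 13*t + 42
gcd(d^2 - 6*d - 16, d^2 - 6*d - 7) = 1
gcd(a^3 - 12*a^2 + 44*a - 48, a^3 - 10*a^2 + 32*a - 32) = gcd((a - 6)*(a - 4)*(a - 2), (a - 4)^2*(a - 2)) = a^2 - 6*a + 8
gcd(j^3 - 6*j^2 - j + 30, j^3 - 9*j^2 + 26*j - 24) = j - 3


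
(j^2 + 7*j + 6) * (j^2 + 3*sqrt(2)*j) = j^4 + 3*sqrt(2)*j^3 + 7*j^3 + 6*j^2 + 21*sqrt(2)*j^2 + 18*sqrt(2)*j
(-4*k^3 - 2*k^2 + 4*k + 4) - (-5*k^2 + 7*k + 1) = -4*k^3 + 3*k^2 - 3*k + 3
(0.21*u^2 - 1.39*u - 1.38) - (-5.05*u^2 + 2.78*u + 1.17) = 5.26*u^2 - 4.17*u - 2.55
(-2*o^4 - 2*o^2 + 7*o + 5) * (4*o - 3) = -8*o^5 + 6*o^4 - 8*o^3 + 34*o^2 - o - 15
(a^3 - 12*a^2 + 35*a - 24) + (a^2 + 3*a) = a^3 - 11*a^2 + 38*a - 24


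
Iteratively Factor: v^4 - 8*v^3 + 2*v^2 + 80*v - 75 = (v + 3)*(v^3 - 11*v^2 + 35*v - 25) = (v - 5)*(v + 3)*(v^2 - 6*v + 5) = (v - 5)*(v - 1)*(v + 3)*(v - 5)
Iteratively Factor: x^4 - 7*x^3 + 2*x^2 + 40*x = (x + 2)*(x^3 - 9*x^2 + 20*x) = (x - 4)*(x + 2)*(x^2 - 5*x) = (x - 5)*(x - 4)*(x + 2)*(x)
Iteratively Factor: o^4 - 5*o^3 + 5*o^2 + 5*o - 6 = (o - 2)*(o^3 - 3*o^2 - o + 3) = (o - 2)*(o + 1)*(o^2 - 4*o + 3) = (o - 2)*(o - 1)*(o + 1)*(o - 3)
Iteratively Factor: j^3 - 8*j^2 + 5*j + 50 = (j + 2)*(j^2 - 10*j + 25) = (j - 5)*(j + 2)*(j - 5)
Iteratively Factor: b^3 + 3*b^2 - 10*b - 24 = (b - 3)*(b^2 + 6*b + 8) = (b - 3)*(b + 4)*(b + 2)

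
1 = 1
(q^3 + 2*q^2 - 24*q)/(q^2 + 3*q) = (q^2 + 2*q - 24)/(q + 3)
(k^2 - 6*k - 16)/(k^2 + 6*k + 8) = (k - 8)/(k + 4)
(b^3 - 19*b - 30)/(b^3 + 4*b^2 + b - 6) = (b - 5)/(b - 1)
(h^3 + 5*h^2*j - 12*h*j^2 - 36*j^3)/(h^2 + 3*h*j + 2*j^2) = (h^2 + 3*h*j - 18*j^2)/(h + j)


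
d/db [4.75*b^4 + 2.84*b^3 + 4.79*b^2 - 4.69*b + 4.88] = 19.0*b^3 + 8.52*b^2 + 9.58*b - 4.69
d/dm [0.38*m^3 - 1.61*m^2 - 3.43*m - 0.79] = 1.14*m^2 - 3.22*m - 3.43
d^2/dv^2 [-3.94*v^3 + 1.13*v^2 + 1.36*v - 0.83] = 2.26 - 23.64*v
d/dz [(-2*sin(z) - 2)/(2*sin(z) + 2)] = 0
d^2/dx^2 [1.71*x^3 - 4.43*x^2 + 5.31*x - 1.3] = 10.26*x - 8.86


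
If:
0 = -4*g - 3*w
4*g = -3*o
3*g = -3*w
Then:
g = 0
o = 0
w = 0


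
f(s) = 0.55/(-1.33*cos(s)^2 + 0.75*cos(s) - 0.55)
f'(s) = 0.55*(-2.66*sin(s)*cos(s) + 0.75*sin(s))/(-1.33*cos(s)^2 + 0.75*cos(s) - 0.55)^2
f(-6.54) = -0.51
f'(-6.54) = 0.22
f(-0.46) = -0.58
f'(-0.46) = 0.45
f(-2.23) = -0.36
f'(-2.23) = -0.45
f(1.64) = -0.90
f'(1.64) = 1.39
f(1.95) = -0.54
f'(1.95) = 0.87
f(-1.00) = -1.03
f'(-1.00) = 1.12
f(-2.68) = -0.24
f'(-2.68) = -0.15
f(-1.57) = -1.00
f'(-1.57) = -1.36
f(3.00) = -0.21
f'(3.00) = 0.04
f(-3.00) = -0.21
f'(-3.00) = -0.04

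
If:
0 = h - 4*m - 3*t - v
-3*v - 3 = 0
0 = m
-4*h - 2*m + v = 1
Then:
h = -1/2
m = 0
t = 1/6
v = -1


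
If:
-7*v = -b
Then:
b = 7*v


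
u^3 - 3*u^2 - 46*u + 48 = (u - 8)*(u - 1)*(u + 6)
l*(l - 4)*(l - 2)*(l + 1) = l^4 - 5*l^3 + 2*l^2 + 8*l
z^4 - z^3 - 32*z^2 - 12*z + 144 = (z - 6)*(z - 2)*(z + 3)*(z + 4)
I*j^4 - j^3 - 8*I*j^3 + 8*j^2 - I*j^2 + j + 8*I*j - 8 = (j - 8)*(j - 1)*(j + I)*(I*j + I)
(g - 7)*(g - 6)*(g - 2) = g^3 - 15*g^2 + 68*g - 84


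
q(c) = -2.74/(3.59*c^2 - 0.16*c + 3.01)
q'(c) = -2.74*(0.16 - 7.18*c)/(3.59*c^2 - 0.16*c + 3.01)^2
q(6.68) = -0.02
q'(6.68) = 0.00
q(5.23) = -0.03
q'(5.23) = 0.01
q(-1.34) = -0.28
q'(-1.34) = -0.29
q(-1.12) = -0.36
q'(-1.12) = -0.38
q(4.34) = -0.04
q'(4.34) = 0.02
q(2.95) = -0.08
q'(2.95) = 0.05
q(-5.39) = -0.03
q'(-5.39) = -0.01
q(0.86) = -0.50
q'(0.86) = 0.54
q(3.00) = -0.08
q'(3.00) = 0.05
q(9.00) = -0.01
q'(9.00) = 0.00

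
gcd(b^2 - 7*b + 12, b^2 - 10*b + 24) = b - 4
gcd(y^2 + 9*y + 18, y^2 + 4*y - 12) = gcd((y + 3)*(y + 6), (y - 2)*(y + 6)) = y + 6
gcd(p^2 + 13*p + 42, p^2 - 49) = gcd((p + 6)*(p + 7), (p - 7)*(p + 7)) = p + 7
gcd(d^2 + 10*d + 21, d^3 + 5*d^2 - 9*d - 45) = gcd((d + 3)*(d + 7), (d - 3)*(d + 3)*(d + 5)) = d + 3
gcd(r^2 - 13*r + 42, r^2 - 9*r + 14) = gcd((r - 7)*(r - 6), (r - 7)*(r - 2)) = r - 7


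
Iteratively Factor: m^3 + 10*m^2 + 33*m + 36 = (m + 4)*(m^2 + 6*m + 9) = (m + 3)*(m + 4)*(m + 3)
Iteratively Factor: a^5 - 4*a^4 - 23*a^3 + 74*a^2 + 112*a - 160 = (a - 5)*(a^4 + a^3 - 18*a^2 - 16*a + 32) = (a - 5)*(a + 2)*(a^3 - a^2 - 16*a + 16) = (a - 5)*(a - 1)*(a + 2)*(a^2 - 16) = (a - 5)*(a - 1)*(a + 2)*(a + 4)*(a - 4)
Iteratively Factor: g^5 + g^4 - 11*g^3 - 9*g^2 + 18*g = (g - 3)*(g^4 + 4*g^3 + g^2 - 6*g) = (g - 3)*(g - 1)*(g^3 + 5*g^2 + 6*g) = (g - 3)*(g - 1)*(g + 3)*(g^2 + 2*g) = g*(g - 3)*(g - 1)*(g + 3)*(g + 2)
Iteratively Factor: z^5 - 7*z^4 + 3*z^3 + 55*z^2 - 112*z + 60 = (z - 1)*(z^4 - 6*z^3 - 3*z^2 + 52*z - 60) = (z - 5)*(z - 1)*(z^3 - z^2 - 8*z + 12) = (z - 5)*(z - 2)*(z - 1)*(z^2 + z - 6) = (z - 5)*(z - 2)*(z - 1)*(z + 3)*(z - 2)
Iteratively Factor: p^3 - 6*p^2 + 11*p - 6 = (p - 2)*(p^2 - 4*p + 3) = (p - 3)*(p - 2)*(p - 1)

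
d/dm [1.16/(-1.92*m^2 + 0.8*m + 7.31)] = (4.4544*m - 0.928)/(-1.92*m^2 + 0.8*m + 7.31)^2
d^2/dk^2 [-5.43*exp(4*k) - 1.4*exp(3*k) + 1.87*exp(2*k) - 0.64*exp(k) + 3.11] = (-86.88*exp(3*k) - 12.6*exp(2*k) + 7.48*exp(k) - 0.64)*exp(k)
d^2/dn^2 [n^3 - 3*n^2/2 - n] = 6*n - 3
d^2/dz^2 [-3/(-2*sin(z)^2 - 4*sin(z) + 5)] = 12*(-4*sin(z)^4 - 6*sin(z)^3 - 8*sin(z)^2 + 7*sin(z) + 13)/(4*sin(z) - cos(2*z) - 4)^3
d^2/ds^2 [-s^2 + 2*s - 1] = -2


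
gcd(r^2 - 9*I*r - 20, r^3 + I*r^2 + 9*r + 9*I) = 1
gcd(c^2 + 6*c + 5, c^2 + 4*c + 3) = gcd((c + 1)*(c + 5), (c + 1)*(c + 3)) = c + 1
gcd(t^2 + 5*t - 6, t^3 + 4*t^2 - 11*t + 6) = t^2 + 5*t - 6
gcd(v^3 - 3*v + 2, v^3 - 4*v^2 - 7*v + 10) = v^2 + v - 2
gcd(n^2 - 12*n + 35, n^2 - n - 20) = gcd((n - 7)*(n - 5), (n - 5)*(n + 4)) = n - 5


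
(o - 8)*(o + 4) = o^2 - 4*o - 32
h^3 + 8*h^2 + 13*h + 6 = (h + 1)^2*(h + 6)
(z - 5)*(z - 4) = z^2 - 9*z + 20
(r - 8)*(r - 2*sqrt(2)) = r^2 - 8*r - 2*sqrt(2)*r + 16*sqrt(2)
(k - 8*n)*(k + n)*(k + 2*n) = k^3 - 5*k^2*n - 22*k*n^2 - 16*n^3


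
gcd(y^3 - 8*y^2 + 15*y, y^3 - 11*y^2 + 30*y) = y^2 - 5*y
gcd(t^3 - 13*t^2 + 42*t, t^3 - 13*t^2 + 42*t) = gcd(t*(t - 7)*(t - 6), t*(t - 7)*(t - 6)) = t^3 - 13*t^2 + 42*t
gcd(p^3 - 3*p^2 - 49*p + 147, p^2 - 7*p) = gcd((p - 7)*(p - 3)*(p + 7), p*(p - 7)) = p - 7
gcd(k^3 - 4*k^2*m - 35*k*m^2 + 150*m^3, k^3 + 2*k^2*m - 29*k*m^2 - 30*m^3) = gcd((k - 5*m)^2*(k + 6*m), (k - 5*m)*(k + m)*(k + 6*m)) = k^2 + k*m - 30*m^2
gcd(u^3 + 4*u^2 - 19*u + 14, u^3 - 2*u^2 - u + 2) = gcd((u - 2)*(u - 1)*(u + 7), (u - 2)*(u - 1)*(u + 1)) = u^2 - 3*u + 2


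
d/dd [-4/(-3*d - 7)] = -12/(3*d + 7)^2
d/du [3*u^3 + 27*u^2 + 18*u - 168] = 9*u^2 + 54*u + 18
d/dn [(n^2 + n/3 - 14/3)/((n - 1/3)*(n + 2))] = 4*(3*n^2 + 18*n + 17)/(9*n^4 + 30*n^3 + 13*n^2 - 20*n + 4)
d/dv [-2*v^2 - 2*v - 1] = -4*v - 2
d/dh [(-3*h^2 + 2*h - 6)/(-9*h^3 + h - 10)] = (2*(3*h - 1)*(9*h^3 - h + 10) - (27*h^2 - 1)*(3*h^2 - 2*h + 6))/(9*h^3 - h + 10)^2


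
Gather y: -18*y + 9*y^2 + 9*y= 9*y^2 - 9*y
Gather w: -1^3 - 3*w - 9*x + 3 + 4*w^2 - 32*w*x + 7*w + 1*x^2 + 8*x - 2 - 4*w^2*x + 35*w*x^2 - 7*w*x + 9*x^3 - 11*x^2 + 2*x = w^2*(4 - 4*x) + w*(35*x^2 - 39*x + 4) + 9*x^3 - 10*x^2 + x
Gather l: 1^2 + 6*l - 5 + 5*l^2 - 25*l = 5*l^2 - 19*l - 4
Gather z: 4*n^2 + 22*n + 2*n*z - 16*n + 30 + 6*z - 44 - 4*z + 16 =4*n^2 + 6*n + z*(2*n + 2) + 2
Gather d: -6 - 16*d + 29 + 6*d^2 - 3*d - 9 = 6*d^2 - 19*d + 14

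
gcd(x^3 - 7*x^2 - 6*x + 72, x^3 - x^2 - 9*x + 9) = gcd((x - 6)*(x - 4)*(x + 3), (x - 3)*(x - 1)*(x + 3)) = x + 3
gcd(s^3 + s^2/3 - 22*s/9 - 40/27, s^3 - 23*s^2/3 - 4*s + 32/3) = s + 4/3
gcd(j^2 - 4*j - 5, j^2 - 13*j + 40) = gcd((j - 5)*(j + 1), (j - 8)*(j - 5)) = j - 5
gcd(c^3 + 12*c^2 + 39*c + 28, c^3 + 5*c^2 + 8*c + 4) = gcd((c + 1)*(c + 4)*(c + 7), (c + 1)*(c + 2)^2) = c + 1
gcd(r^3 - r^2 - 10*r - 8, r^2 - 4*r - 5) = r + 1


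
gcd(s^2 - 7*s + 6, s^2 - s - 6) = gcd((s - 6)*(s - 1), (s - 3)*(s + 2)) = 1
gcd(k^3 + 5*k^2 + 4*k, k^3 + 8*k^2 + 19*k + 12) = k^2 + 5*k + 4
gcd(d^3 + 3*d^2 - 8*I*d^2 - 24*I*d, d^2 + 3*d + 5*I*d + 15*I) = d + 3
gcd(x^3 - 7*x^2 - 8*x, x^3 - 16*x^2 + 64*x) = x^2 - 8*x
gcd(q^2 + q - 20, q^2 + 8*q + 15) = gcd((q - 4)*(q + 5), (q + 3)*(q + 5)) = q + 5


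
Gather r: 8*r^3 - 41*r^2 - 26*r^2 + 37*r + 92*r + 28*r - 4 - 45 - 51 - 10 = 8*r^3 - 67*r^2 + 157*r - 110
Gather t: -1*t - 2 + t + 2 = 0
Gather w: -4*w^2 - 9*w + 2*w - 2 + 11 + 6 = -4*w^2 - 7*w + 15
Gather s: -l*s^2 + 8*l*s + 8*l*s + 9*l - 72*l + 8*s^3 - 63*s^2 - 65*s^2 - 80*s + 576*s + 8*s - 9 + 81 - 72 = -63*l + 8*s^3 + s^2*(-l - 128) + s*(16*l + 504)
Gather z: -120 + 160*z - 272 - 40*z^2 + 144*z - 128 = -40*z^2 + 304*z - 520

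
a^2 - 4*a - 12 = (a - 6)*(a + 2)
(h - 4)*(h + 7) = h^2 + 3*h - 28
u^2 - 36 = (u - 6)*(u + 6)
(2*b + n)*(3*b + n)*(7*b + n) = 42*b^3 + 41*b^2*n + 12*b*n^2 + n^3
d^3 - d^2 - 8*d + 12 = (d - 2)^2*(d + 3)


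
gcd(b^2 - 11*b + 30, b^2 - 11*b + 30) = b^2 - 11*b + 30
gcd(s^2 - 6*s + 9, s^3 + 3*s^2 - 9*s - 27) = s - 3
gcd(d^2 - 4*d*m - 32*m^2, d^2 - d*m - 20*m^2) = d + 4*m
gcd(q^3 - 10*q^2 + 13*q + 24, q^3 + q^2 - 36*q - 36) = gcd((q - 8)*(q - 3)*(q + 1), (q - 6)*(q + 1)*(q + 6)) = q + 1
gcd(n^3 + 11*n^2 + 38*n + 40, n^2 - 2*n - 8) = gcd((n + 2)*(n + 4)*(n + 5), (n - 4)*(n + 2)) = n + 2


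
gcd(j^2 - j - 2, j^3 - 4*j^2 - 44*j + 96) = j - 2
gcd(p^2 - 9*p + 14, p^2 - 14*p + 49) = p - 7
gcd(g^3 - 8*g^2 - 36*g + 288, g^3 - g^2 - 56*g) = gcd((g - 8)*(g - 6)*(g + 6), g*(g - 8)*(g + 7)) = g - 8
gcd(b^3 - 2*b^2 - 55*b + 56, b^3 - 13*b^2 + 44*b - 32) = b^2 - 9*b + 8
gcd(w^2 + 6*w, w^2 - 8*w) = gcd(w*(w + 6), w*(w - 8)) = w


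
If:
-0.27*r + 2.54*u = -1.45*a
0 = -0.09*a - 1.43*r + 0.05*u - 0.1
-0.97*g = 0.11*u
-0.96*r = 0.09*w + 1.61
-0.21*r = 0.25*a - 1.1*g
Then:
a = 0.10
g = 0.01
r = -0.08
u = -0.06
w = -17.05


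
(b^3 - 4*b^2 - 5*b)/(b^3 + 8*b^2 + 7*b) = (b - 5)/(b + 7)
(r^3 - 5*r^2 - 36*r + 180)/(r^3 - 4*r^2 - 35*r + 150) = (r - 6)/(r - 5)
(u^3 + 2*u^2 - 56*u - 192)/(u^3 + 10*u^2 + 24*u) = (u - 8)/u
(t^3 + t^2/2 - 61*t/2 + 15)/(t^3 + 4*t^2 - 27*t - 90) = (t - 1/2)/(t + 3)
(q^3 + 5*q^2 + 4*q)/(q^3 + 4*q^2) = (q + 1)/q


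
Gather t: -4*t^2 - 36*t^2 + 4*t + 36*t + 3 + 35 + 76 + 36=-40*t^2 + 40*t + 150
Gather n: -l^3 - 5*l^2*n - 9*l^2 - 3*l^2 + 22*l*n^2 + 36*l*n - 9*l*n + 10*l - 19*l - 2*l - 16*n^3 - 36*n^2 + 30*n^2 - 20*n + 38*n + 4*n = -l^3 - 12*l^2 - 11*l - 16*n^3 + n^2*(22*l - 6) + n*(-5*l^2 + 27*l + 22)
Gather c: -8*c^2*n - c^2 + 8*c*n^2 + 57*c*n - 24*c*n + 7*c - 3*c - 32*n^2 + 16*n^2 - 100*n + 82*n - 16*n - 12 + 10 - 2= c^2*(-8*n - 1) + c*(8*n^2 + 33*n + 4) - 16*n^2 - 34*n - 4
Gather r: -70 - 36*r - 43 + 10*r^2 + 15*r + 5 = 10*r^2 - 21*r - 108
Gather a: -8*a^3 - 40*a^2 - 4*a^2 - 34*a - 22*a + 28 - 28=-8*a^3 - 44*a^2 - 56*a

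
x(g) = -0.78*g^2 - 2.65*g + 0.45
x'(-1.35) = -0.54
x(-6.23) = -13.31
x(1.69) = -6.26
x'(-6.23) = 7.07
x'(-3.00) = 2.03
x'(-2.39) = 1.08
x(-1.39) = 2.63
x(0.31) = -0.45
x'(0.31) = -3.13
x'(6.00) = -12.01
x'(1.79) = -5.44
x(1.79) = -6.79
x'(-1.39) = -0.48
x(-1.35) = 2.61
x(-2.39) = 2.33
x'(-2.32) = 0.97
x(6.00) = -43.53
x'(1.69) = -5.29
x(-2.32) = 2.40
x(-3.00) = 1.38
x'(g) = -1.56*g - 2.65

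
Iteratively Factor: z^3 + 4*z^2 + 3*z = (z)*(z^2 + 4*z + 3) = z*(z + 1)*(z + 3)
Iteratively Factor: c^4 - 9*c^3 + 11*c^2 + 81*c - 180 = (c - 5)*(c^3 - 4*c^2 - 9*c + 36) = (c - 5)*(c - 3)*(c^2 - c - 12) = (c - 5)*(c - 4)*(c - 3)*(c + 3)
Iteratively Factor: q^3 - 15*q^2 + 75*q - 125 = (q - 5)*(q^2 - 10*q + 25) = (q - 5)^2*(q - 5)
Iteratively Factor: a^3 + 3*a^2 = (a + 3)*(a^2) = a*(a + 3)*(a)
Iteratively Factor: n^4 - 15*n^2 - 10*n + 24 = (n - 1)*(n^3 + n^2 - 14*n - 24) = (n - 1)*(n + 3)*(n^2 - 2*n - 8) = (n - 4)*(n - 1)*(n + 3)*(n + 2)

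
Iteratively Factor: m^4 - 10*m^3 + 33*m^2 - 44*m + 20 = (m - 1)*(m^3 - 9*m^2 + 24*m - 20) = (m - 2)*(m - 1)*(m^2 - 7*m + 10) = (m - 5)*(m - 2)*(m - 1)*(m - 2)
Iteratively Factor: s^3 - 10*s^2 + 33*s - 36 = (s - 4)*(s^2 - 6*s + 9) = (s - 4)*(s - 3)*(s - 3)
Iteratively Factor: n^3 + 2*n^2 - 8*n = (n)*(n^2 + 2*n - 8) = n*(n + 4)*(n - 2)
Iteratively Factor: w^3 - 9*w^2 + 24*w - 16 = (w - 1)*(w^2 - 8*w + 16) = (w - 4)*(w - 1)*(w - 4)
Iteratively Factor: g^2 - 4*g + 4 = (g - 2)*(g - 2)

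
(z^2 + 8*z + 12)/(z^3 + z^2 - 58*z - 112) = (z + 6)/(z^2 - z - 56)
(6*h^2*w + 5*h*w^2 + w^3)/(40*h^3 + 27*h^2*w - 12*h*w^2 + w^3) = w*(6*h^2 + 5*h*w + w^2)/(40*h^3 + 27*h^2*w - 12*h*w^2 + w^3)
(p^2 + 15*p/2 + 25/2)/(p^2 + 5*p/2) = (p + 5)/p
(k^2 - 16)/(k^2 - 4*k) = (k + 4)/k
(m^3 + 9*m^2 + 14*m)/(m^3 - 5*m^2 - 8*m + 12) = m*(m + 7)/(m^2 - 7*m + 6)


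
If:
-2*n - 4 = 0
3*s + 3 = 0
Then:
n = -2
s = -1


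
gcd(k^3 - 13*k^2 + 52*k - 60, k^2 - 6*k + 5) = k - 5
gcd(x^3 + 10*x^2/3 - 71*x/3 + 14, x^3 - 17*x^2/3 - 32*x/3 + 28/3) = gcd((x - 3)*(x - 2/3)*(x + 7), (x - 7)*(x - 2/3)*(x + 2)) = x - 2/3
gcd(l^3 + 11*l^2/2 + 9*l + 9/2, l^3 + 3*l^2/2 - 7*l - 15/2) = l^2 + 4*l + 3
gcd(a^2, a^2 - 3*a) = a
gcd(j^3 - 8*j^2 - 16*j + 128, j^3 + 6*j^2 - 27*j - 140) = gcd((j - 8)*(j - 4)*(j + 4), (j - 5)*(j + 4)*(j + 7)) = j + 4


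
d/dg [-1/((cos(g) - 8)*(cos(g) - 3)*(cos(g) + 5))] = (3*sin(g)^2 + 12*cos(g) + 28)*sin(g)/((cos(g) - 8)^2*(cos(g) - 3)^2*(cos(g) + 5)^2)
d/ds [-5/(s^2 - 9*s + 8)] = 5*(2*s - 9)/(s^2 - 9*s + 8)^2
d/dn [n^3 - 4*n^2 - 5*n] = 3*n^2 - 8*n - 5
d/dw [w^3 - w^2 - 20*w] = 3*w^2 - 2*w - 20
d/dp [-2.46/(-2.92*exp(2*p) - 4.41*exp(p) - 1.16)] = (-14.3664*exp(p) - 10.8486)*exp(p)/(2.92*exp(2*p) + 4.41*exp(p) + 1.16)^2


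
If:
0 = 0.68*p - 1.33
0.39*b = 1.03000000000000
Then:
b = 2.64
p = 1.96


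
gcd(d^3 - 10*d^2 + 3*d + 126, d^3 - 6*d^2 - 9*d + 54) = d^2 - 3*d - 18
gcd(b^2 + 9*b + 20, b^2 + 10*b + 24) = b + 4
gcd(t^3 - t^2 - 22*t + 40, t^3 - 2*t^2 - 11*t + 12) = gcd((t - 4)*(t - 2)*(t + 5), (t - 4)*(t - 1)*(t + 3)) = t - 4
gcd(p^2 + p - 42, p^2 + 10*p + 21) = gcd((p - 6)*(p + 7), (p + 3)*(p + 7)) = p + 7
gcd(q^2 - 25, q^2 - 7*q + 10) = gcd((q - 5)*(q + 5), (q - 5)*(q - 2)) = q - 5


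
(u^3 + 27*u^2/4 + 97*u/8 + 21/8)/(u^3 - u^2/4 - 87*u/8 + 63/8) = (4*u^2 + 13*u + 3)/(4*u^2 - 15*u + 9)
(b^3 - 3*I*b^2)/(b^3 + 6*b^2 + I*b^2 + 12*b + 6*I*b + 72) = b^2/(b^2 + b*(6 + 4*I) + 24*I)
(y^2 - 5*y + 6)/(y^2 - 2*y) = (y - 3)/y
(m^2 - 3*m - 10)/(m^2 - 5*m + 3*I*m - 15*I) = (m + 2)/(m + 3*I)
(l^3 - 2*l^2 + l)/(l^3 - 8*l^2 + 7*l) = (l - 1)/(l - 7)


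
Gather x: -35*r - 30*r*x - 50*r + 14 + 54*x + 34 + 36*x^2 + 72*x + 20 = -85*r + 36*x^2 + x*(126 - 30*r) + 68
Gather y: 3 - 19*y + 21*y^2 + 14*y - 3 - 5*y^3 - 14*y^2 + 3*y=-5*y^3 + 7*y^2 - 2*y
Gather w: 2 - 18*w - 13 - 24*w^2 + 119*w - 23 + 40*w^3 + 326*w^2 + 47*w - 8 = 40*w^3 + 302*w^2 + 148*w - 42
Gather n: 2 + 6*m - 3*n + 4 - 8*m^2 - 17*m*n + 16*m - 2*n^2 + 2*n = -8*m^2 + 22*m - 2*n^2 + n*(-17*m - 1) + 6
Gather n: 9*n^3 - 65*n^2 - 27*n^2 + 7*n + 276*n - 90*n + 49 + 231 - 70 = 9*n^3 - 92*n^2 + 193*n + 210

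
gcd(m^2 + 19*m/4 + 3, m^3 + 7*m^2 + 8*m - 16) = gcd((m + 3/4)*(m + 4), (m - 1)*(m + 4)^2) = m + 4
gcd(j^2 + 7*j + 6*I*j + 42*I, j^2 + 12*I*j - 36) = j + 6*I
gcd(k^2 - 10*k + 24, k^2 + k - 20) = k - 4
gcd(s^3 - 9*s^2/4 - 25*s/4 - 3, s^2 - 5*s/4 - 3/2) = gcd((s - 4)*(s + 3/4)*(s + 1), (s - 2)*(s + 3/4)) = s + 3/4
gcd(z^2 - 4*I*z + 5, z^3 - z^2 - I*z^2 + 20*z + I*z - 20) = z - 5*I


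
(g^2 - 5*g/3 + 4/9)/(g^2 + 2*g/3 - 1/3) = (g - 4/3)/(g + 1)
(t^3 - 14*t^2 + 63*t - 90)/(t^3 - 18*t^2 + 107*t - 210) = (t - 3)/(t - 7)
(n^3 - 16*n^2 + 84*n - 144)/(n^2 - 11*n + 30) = (n^2 - 10*n + 24)/(n - 5)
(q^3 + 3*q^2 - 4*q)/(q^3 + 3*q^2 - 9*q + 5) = q*(q + 4)/(q^2 + 4*q - 5)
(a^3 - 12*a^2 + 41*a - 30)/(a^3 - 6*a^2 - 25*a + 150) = (a - 1)/(a + 5)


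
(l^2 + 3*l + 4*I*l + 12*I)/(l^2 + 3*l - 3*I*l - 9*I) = (l + 4*I)/(l - 3*I)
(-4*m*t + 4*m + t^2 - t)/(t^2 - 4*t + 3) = (-4*m + t)/(t - 3)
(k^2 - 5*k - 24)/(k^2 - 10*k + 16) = (k + 3)/(k - 2)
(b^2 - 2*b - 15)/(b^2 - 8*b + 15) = (b + 3)/(b - 3)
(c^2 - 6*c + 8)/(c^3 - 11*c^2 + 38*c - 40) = 1/(c - 5)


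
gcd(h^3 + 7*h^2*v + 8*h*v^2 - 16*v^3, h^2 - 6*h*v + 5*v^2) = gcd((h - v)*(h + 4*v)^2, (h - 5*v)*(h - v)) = -h + v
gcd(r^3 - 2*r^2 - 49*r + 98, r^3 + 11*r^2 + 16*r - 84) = r^2 + 5*r - 14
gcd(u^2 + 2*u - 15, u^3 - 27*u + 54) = u - 3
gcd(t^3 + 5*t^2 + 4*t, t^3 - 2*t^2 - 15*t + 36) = t + 4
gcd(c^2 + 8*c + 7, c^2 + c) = c + 1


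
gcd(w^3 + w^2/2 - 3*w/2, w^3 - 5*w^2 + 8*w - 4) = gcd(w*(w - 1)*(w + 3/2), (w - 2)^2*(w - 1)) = w - 1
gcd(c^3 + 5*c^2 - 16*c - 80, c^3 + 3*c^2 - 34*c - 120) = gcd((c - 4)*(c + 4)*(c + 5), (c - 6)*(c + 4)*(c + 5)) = c^2 + 9*c + 20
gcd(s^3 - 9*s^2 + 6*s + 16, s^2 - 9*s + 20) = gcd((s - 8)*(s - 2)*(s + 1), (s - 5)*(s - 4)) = 1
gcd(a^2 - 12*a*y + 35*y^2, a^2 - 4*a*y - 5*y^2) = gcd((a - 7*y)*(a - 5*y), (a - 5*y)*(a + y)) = -a + 5*y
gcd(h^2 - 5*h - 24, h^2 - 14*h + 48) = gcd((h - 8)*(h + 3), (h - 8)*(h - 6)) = h - 8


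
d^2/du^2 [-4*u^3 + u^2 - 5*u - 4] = 2 - 24*u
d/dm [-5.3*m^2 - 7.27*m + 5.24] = -10.6*m - 7.27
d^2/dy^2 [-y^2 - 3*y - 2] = -2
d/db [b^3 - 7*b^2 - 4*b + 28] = 3*b^2 - 14*b - 4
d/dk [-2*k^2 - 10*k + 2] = -4*k - 10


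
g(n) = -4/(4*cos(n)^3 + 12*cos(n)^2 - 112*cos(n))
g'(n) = -4*(12*sin(n)*cos(n)^2 + 24*sin(n)*cos(n) - 112*sin(n))/(4*cos(n)^3 + 12*cos(n)^2 - 112*cos(n))^2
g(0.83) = 0.06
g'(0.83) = 0.06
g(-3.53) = -0.04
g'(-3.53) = 0.02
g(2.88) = -0.03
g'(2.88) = 0.01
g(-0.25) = 0.04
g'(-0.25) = -0.01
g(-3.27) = -0.03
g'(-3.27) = 0.00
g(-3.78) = -0.04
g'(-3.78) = 0.03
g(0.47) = 0.05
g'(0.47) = 0.02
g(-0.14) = 0.04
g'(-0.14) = -0.00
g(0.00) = 0.04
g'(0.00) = 0.00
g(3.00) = -0.03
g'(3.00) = 0.00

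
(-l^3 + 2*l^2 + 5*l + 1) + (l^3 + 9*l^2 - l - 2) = 11*l^2 + 4*l - 1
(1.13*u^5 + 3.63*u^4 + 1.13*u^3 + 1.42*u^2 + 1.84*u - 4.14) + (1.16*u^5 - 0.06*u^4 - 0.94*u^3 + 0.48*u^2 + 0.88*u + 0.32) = 2.29*u^5 + 3.57*u^4 + 0.19*u^3 + 1.9*u^2 + 2.72*u - 3.82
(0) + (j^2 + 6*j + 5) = j^2 + 6*j + 5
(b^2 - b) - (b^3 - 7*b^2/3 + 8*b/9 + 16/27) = -b^3 + 10*b^2/3 - 17*b/9 - 16/27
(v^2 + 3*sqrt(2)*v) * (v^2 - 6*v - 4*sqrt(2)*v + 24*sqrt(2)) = v^4 - 6*v^3 - sqrt(2)*v^3 - 24*v^2 + 6*sqrt(2)*v^2 + 144*v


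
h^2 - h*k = h*(h - k)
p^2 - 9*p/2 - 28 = (p - 8)*(p + 7/2)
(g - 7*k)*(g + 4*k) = g^2 - 3*g*k - 28*k^2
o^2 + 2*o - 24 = (o - 4)*(o + 6)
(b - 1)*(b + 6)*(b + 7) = b^3 + 12*b^2 + 29*b - 42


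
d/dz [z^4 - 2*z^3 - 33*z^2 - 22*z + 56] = 4*z^3 - 6*z^2 - 66*z - 22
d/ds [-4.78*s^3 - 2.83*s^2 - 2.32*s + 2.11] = -14.34*s^2 - 5.66*s - 2.32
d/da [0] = 0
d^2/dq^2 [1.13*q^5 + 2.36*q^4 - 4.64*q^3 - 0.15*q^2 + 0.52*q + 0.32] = 22.6*q^3 + 28.32*q^2 - 27.84*q - 0.3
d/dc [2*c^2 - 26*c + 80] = 4*c - 26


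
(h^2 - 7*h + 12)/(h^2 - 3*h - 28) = (-h^2 + 7*h - 12)/(-h^2 + 3*h + 28)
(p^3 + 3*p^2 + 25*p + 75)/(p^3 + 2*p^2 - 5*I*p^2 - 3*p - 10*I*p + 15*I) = (p + 5*I)/(p - 1)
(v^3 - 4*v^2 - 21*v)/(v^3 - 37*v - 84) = v/(v + 4)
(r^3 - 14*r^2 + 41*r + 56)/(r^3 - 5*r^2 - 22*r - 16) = (r - 7)/(r + 2)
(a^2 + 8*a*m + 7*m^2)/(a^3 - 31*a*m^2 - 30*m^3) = (a + 7*m)/(a^2 - a*m - 30*m^2)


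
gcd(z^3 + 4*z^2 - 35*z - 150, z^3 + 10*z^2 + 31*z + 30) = z + 5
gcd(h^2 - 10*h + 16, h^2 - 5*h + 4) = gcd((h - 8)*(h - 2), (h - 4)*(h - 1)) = 1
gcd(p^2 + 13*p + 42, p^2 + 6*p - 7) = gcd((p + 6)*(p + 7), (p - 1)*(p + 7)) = p + 7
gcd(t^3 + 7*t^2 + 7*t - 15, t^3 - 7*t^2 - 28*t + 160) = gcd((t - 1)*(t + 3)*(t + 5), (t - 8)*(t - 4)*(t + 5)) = t + 5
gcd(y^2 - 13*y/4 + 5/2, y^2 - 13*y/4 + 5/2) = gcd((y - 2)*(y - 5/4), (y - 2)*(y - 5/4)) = y^2 - 13*y/4 + 5/2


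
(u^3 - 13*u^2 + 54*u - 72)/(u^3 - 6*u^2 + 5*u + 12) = (u - 6)/(u + 1)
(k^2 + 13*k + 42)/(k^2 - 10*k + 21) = (k^2 + 13*k + 42)/(k^2 - 10*k + 21)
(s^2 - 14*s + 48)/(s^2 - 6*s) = (s - 8)/s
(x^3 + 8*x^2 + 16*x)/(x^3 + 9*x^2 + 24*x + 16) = x/(x + 1)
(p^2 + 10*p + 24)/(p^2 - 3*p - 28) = (p + 6)/(p - 7)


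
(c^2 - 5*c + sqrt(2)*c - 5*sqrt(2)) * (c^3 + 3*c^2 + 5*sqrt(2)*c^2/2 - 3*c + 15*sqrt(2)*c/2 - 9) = c^5 - 2*c^4 + 7*sqrt(2)*c^4/2 - 13*c^3 - 7*sqrt(2)*c^3 - 111*sqrt(2)*c^2/2 - 4*c^2 - 30*c + 6*sqrt(2)*c + 45*sqrt(2)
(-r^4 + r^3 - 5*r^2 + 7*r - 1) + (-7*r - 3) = -r^4 + r^3 - 5*r^2 - 4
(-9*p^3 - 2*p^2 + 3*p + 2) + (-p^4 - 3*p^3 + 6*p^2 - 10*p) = -p^4 - 12*p^3 + 4*p^2 - 7*p + 2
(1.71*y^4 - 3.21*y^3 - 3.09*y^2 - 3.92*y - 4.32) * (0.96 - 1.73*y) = -2.9583*y^5 + 7.1949*y^4 + 2.2641*y^3 + 3.8152*y^2 + 3.7104*y - 4.1472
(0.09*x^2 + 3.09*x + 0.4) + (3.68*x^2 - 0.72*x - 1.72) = 3.77*x^2 + 2.37*x - 1.32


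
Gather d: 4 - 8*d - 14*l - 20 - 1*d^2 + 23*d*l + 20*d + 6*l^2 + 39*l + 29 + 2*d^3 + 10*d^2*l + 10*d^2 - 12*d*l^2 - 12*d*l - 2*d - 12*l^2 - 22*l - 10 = 2*d^3 + d^2*(10*l + 9) + d*(-12*l^2 + 11*l + 10) - 6*l^2 + 3*l + 3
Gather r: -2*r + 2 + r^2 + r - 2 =r^2 - r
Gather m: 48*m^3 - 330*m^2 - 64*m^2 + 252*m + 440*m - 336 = 48*m^3 - 394*m^2 + 692*m - 336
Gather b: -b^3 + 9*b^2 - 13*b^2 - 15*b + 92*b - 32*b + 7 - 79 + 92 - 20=-b^3 - 4*b^2 + 45*b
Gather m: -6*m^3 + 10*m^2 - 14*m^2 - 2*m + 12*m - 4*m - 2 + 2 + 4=-6*m^3 - 4*m^2 + 6*m + 4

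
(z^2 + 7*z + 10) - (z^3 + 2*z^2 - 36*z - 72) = -z^3 - z^2 + 43*z + 82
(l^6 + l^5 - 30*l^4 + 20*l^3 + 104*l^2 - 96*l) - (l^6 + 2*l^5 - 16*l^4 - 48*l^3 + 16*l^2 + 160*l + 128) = -l^5 - 14*l^4 + 68*l^3 + 88*l^2 - 256*l - 128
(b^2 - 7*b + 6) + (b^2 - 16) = 2*b^2 - 7*b - 10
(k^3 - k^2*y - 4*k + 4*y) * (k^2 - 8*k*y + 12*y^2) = k^5 - 9*k^4*y + 20*k^3*y^2 - 4*k^3 - 12*k^2*y^3 + 36*k^2*y - 80*k*y^2 + 48*y^3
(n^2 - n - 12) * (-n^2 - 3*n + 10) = -n^4 - 2*n^3 + 25*n^2 + 26*n - 120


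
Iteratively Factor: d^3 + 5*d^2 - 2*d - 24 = (d - 2)*(d^2 + 7*d + 12) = (d - 2)*(d + 4)*(d + 3)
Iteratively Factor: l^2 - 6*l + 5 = (l - 1)*(l - 5)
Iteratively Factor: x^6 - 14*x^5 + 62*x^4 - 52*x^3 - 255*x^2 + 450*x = (x + 2)*(x^5 - 16*x^4 + 94*x^3 - 240*x^2 + 225*x) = x*(x + 2)*(x^4 - 16*x^3 + 94*x^2 - 240*x + 225) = x*(x - 5)*(x + 2)*(x^3 - 11*x^2 + 39*x - 45) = x*(x - 5)*(x - 3)*(x + 2)*(x^2 - 8*x + 15) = x*(x - 5)*(x - 3)^2*(x + 2)*(x - 5)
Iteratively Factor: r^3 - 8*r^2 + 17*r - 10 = (r - 1)*(r^2 - 7*r + 10) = (r - 5)*(r - 1)*(r - 2)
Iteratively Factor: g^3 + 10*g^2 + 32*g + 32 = (g + 2)*(g^2 + 8*g + 16) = (g + 2)*(g + 4)*(g + 4)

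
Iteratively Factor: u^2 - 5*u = (u)*(u - 5)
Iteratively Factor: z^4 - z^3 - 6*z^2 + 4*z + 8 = (z - 2)*(z^3 + z^2 - 4*z - 4) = (z - 2)^2*(z^2 + 3*z + 2) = (z - 2)^2*(z + 1)*(z + 2)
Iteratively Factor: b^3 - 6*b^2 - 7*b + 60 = (b + 3)*(b^2 - 9*b + 20) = (b - 5)*(b + 3)*(b - 4)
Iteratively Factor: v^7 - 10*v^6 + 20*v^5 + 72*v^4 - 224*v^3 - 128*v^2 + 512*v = (v)*(v^6 - 10*v^5 + 20*v^4 + 72*v^3 - 224*v^2 - 128*v + 512) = v*(v - 4)*(v^5 - 6*v^4 - 4*v^3 + 56*v^2 - 128) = v*(v - 4)*(v + 2)*(v^4 - 8*v^3 + 12*v^2 + 32*v - 64) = v*(v - 4)*(v + 2)^2*(v^3 - 10*v^2 + 32*v - 32) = v*(v - 4)*(v - 2)*(v + 2)^2*(v^2 - 8*v + 16) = v*(v - 4)^2*(v - 2)*(v + 2)^2*(v - 4)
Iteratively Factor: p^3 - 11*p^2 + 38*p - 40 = (p - 5)*(p^2 - 6*p + 8) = (p - 5)*(p - 2)*(p - 4)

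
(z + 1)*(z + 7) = z^2 + 8*z + 7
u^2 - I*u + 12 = (u - 4*I)*(u + 3*I)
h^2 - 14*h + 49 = (h - 7)^2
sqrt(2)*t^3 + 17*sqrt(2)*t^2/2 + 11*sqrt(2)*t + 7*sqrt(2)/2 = (t + 1)*(t + 7)*(sqrt(2)*t + sqrt(2)/2)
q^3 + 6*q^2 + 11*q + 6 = (q + 1)*(q + 2)*(q + 3)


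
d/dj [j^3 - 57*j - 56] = 3*j^2 - 57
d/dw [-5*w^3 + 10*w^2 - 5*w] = -15*w^2 + 20*w - 5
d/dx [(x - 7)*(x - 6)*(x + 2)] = 3*x^2 - 22*x + 16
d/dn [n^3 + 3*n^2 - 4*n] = 3*n^2 + 6*n - 4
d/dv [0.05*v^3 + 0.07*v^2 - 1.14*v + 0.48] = 0.15*v^2 + 0.14*v - 1.14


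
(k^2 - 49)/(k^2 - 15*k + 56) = (k + 7)/(k - 8)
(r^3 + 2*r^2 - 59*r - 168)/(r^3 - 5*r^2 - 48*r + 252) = (r^2 - 5*r - 24)/(r^2 - 12*r + 36)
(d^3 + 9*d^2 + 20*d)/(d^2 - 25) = d*(d + 4)/(d - 5)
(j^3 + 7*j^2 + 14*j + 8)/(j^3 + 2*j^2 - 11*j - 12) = (j + 2)/(j - 3)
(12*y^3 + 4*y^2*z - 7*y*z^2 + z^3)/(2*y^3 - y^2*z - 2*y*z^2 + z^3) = (6*y - z)/(y - z)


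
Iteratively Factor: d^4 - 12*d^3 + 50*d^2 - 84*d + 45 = (d - 5)*(d^3 - 7*d^2 + 15*d - 9) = (d - 5)*(d - 1)*(d^2 - 6*d + 9) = (d - 5)*(d - 3)*(d - 1)*(d - 3)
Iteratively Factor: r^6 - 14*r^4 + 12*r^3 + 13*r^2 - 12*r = (r - 3)*(r^5 + 3*r^4 - 5*r^3 - 3*r^2 + 4*r) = r*(r - 3)*(r^4 + 3*r^3 - 5*r^2 - 3*r + 4) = r*(r - 3)*(r - 1)*(r^3 + 4*r^2 - r - 4) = r*(r - 3)*(r - 1)^2*(r^2 + 5*r + 4) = r*(r - 3)*(r - 1)^2*(r + 1)*(r + 4)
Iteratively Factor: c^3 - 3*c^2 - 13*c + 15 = (c - 5)*(c^2 + 2*c - 3) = (c - 5)*(c - 1)*(c + 3)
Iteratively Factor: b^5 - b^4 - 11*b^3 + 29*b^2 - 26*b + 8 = (b - 1)*(b^4 - 11*b^2 + 18*b - 8) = (b - 1)*(b + 4)*(b^3 - 4*b^2 + 5*b - 2) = (b - 1)^2*(b + 4)*(b^2 - 3*b + 2) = (b - 2)*(b - 1)^2*(b + 4)*(b - 1)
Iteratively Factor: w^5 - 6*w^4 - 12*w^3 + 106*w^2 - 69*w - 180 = (w + 1)*(w^4 - 7*w^3 - 5*w^2 + 111*w - 180) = (w - 3)*(w + 1)*(w^3 - 4*w^2 - 17*w + 60) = (w - 3)*(w + 1)*(w + 4)*(w^2 - 8*w + 15) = (w - 3)^2*(w + 1)*(w + 4)*(w - 5)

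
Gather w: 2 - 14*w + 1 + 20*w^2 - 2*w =20*w^2 - 16*w + 3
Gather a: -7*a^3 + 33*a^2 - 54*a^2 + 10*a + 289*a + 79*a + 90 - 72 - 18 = -7*a^3 - 21*a^2 + 378*a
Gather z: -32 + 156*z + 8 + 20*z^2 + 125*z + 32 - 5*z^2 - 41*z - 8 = 15*z^2 + 240*z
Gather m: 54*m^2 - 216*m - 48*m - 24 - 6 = 54*m^2 - 264*m - 30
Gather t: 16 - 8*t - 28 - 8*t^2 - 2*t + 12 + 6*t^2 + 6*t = -2*t^2 - 4*t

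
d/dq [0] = 0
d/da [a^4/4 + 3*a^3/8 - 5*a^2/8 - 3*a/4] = a^3 + 9*a^2/8 - 5*a/4 - 3/4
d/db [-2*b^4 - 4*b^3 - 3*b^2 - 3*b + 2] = -8*b^3 - 12*b^2 - 6*b - 3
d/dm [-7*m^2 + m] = 1 - 14*m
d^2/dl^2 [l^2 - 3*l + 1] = 2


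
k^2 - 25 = (k - 5)*(k + 5)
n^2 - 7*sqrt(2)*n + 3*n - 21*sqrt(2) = (n + 3)*(n - 7*sqrt(2))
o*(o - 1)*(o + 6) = o^3 + 5*o^2 - 6*o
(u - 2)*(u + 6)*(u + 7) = u^3 + 11*u^2 + 16*u - 84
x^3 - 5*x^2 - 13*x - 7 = (x - 7)*(x + 1)^2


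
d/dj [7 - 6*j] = -6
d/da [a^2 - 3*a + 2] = 2*a - 3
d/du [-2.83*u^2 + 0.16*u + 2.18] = 0.16 - 5.66*u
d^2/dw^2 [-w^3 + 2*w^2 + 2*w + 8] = 4 - 6*w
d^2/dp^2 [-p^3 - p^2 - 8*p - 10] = -6*p - 2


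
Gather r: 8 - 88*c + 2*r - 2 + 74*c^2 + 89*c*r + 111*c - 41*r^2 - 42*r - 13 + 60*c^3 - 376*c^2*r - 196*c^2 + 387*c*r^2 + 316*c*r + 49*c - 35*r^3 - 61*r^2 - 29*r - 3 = 60*c^3 - 122*c^2 + 72*c - 35*r^3 + r^2*(387*c - 102) + r*(-376*c^2 + 405*c - 69) - 10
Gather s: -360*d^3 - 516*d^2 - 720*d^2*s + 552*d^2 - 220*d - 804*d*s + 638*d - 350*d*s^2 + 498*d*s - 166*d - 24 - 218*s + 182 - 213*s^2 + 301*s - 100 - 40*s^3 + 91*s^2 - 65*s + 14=-360*d^3 + 36*d^2 + 252*d - 40*s^3 + s^2*(-350*d - 122) + s*(-720*d^2 - 306*d + 18) + 72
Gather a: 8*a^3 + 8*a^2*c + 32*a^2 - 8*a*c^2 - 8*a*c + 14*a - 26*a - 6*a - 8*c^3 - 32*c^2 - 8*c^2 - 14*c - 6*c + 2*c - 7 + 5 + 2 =8*a^3 + a^2*(8*c + 32) + a*(-8*c^2 - 8*c - 18) - 8*c^3 - 40*c^2 - 18*c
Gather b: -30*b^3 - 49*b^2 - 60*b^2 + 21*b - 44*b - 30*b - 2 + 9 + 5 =-30*b^3 - 109*b^2 - 53*b + 12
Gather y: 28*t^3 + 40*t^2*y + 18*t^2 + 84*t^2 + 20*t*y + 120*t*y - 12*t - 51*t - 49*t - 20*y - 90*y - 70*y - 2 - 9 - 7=28*t^3 + 102*t^2 - 112*t + y*(40*t^2 + 140*t - 180) - 18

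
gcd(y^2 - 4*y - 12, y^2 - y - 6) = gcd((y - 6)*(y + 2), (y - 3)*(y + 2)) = y + 2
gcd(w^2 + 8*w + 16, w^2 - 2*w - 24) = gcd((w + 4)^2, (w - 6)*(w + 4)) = w + 4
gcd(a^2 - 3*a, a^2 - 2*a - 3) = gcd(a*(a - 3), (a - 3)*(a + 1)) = a - 3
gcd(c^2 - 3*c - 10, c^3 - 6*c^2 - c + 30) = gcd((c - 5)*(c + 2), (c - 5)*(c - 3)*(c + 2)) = c^2 - 3*c - 10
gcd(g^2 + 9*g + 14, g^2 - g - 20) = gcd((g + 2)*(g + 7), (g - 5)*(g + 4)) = 1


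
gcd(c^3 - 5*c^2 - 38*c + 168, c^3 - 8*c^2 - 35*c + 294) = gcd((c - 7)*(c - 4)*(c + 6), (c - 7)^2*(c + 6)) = c^2 - c - 42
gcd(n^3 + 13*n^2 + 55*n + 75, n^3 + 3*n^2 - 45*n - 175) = n^2 + 10*n + 25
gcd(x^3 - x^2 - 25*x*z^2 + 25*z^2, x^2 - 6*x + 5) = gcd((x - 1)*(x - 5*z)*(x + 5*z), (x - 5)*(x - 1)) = x - 1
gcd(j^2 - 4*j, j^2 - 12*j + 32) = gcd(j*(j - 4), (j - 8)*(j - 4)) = j - 4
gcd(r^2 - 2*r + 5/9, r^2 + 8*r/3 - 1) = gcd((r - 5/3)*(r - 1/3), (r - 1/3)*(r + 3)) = r - 1/3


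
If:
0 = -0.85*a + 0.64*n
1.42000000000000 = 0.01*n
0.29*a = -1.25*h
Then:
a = 106.92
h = -24.80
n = 142.00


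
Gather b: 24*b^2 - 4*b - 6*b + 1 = 24*b^2 - 10*b + 1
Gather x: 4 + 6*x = 6*x + 4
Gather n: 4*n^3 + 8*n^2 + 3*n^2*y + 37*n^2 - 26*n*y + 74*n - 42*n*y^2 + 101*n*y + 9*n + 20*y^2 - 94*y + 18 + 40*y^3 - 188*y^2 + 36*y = 4*n^3 + n^2*(3*y + 45) + n*(-42*y^2 + 75*y + 83) + 40*y^3 - 168*y^2 - 58*y + 18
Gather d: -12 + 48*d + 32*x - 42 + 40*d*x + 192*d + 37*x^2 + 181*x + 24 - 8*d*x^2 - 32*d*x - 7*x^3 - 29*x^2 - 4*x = d*(-8*x^2 + 8*x + 240) - 7*x^3 + 8*x^2 + 209*x - 30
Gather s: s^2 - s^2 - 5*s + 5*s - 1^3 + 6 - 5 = 0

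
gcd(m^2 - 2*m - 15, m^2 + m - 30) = m - 5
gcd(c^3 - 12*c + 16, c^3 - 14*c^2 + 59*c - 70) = c - 2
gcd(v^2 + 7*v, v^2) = v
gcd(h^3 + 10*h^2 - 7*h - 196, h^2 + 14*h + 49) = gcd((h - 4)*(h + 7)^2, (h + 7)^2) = h^2 + 14*h + 49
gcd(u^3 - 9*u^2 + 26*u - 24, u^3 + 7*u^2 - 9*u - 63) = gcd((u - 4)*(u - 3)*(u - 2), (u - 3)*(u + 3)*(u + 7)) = u - 3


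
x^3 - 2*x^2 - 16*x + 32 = (x - 4)*(x - 2)*(x + 4)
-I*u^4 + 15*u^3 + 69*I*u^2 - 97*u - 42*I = (u + I)*(u + 6*I)*(u + 7*I)*(-I*u + 1)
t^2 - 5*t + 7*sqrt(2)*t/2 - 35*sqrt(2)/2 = (t - 5)*(t + 7*sqrt(2)/2)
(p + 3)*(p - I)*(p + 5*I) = p^3 + 3*p^2 + 4*I*p^2 + 5*p + 12*I*p + 15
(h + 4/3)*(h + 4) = h^2 + 16*h/3 + 16/3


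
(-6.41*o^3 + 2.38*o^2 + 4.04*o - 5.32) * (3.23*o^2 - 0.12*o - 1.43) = -20.7043*o^5 + 8.4566*o^4 + 21.9299*o^3 - 21.0718*o^2 - 5.1388*o + 7.6076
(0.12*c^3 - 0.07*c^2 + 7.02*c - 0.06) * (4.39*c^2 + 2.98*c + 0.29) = 0.5268*c^5 + 0.0503*c^4 + 30.644*c^3 + 20.6359*c^2 + 1.857*c - 0.0174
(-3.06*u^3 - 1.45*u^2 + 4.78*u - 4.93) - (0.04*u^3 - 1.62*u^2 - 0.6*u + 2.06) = -3.1*u^3 + 0.17*u^2 + 5.38*u - 6.99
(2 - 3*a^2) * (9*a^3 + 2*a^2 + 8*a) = -27*a^5 - 6*a^4 - 6*a^3 + 4*a^2 + 16*a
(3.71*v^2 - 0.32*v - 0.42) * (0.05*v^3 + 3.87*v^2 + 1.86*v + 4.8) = 0.1855*v^5 + 14.3417*v^4 + 5.6412*v^3 + 15.5874*v^2 - 2.3172*v - 2.016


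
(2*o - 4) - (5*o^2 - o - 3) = -5*o^2 + 3*o - 1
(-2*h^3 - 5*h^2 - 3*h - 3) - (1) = -2*h^3 - 5*h^2 - 3*h - 4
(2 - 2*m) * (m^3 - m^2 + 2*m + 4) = -2*m^4 + 4*m^3 - 6*m^2 - 4*m + 8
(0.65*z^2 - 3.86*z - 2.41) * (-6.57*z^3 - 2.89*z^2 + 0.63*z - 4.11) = -4.2705*z^5 + 23.4817*z^4 + 27.3986*z^3 + 1.8616*z^2 + 14.3463*z + 9.9051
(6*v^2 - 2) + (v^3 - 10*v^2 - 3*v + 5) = v^3 - 4*v^2 - 3*v + 3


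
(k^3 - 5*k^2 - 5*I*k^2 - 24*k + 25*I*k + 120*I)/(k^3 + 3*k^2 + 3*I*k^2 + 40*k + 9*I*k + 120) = (k - 8)/(k + 8*I)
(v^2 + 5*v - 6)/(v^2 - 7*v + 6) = (v + 6)/(v - 6)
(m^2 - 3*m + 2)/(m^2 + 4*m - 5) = (m - 2)/(m + 5)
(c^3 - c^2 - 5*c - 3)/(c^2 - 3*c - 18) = (-c^3 + c^2 + 5*c + 3)/(-c^2 + 3*c + 18)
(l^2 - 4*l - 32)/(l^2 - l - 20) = (l - 8)/(l - 5)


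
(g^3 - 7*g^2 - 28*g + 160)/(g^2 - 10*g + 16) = (g^2 + g - 20)/(g - 2)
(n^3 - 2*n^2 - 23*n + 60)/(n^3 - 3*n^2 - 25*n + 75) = (n - 4)/(n - 5)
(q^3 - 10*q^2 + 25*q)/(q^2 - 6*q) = (q^2 - 10*q + 25)/(q - 6)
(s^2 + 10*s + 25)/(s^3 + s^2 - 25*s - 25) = (s + 5)/(s^2 - 4*s - 5)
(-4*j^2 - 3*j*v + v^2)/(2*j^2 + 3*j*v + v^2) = (-4*j + v)/(2*j + v)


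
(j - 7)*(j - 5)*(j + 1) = j^3 - 11*j^2 + 23*j + 35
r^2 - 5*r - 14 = (r - 7)*(r + 2)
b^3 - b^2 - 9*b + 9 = (b - 3)*(b - 1)*(b + 3)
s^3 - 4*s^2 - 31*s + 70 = (s - 7)*(s - 2)*(s + 5)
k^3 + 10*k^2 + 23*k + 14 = (k + 1)*(k + 2)*(k + 7)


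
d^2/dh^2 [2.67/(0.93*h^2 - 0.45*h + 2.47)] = (-4.618566*h^2 + 2.23479*h + 2.67*(1.86*h - 0.45)*(3.72*h - 0.9) - 12.266514)/(0.93*h^2 - 0.45*h + 2.47)^3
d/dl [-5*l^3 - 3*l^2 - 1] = 3*l*(-5*l - 2)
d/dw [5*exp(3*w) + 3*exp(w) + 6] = (15*exp(2*w) + 3)*exp(w)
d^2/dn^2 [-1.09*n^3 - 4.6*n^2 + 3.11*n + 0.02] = -6.54*n - 9.2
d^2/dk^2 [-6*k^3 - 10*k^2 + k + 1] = -36*k - 20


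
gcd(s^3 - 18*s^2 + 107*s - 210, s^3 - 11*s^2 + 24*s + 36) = s - 6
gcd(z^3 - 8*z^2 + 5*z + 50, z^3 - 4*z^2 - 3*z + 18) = z + 2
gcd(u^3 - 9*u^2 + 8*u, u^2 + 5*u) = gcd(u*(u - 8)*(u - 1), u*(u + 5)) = u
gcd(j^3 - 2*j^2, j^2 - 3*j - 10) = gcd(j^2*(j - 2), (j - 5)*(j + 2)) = 1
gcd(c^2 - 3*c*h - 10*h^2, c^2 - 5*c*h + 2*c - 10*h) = c - 5*h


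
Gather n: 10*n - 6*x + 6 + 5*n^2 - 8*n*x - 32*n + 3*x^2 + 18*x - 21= 5*n^2 + n*(-8*x - 22) + 3*x^2 + 12*x - 15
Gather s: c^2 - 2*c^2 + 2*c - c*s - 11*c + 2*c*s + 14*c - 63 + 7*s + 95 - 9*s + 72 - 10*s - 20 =-c^2 + 5*c + s*(c - 12) + 84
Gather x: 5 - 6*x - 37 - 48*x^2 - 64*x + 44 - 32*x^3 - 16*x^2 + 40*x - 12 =-32*x^3 - 64*x^2 - 30*x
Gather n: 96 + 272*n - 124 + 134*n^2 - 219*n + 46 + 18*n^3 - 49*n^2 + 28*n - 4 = 18*n^3 + 85*n^2 + 81*n + 14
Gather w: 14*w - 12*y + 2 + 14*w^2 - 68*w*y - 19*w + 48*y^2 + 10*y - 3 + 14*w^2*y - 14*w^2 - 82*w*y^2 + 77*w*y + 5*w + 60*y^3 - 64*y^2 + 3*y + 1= 14*w^2*y + w*(-82*y^2 + 9*y) + 60*y^3 - 16*y^2 + y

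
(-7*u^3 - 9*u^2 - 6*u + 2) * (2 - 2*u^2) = 14*u^5 + 18*u^4 - 2*u^3 - 22*u^2 - 12*u + 4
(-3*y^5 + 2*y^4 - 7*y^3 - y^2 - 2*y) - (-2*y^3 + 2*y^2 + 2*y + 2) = -3*y^5 + 2*y^4 - 5*y^3 - 3*y^2 - 4*y - 2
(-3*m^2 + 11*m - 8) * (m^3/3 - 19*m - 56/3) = -m^5 + 11*m^4/3 + 163*m^3/3 - 153*m^2 - 160*m/3 + 448/3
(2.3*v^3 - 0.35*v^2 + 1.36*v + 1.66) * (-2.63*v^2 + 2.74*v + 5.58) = -6.049*v^5 + 7.2225*v^4 + 8.2982*v^3 - 2.5924*v^2 + 12.1372*v + 9.2628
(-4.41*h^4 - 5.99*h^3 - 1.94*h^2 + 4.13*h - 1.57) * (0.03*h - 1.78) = -0.1323*h^5 + 7.6701*h^4 + 10.604*h^3 + 3.5771*h^2 - 7.3985*h + 2.7946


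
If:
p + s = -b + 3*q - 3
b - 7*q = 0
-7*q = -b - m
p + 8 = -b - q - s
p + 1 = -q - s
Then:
No Solution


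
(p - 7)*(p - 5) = p^2 - 12*p + 35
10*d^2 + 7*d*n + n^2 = (2*d + n)*(5*d + n)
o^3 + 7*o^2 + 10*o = o*(o + 2)*(o + 5)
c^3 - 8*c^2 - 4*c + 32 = (c - 8)*(c - 2)*(c + 2)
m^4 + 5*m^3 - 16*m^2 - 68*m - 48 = (m - 4)*(m + 1)*(m + 2)*(m + 6)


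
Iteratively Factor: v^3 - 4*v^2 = (v - 4)*(v^2) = v*(v - 4)*(v)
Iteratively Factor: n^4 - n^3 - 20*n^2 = (n + 4)*(n^3 - 5*n^2) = (n - 5)*(n + 4)*(n^2) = n*(n - 5)*(n + 4)*(n)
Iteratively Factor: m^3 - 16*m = (m - 4)*(m^2 + 4*m) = (m - 4)*(m + 4)*(m)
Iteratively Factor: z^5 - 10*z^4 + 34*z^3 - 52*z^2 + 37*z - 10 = (z - 5)*(z^4 - 5*z^3 + 9*z^2 - 7*z + 2) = (z - 5)*(z - 1)*(z^3 - 4*z^2 + 5*z - 2) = (z - 5)*(z - 1)^2*(z^2 - 3*z + 2) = (z - 5)*(z - 1)^3*(z - 2)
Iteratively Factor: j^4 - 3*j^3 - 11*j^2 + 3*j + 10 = (j - 5)*(j^3 + 2*j^2 - j - 2) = (j - 5)*(j + 2)*(j^2 - 1) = (j - 5)*(j + 1)*(j + 2)*(j - 1)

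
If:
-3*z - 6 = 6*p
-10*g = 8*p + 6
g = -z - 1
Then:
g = -1/7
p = -4/7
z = -6/7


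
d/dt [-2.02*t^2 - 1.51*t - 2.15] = -4.04*t - 1.51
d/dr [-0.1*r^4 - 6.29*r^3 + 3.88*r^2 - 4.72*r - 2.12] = -0.4*r^3 - 18.87*r^2 + 7.76*r - 4.72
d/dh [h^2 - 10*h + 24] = 2*h - 10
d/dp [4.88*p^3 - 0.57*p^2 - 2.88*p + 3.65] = 14.64*p^2 - 1.14*p - 2.88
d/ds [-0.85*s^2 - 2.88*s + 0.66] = -1.7*s - 2.88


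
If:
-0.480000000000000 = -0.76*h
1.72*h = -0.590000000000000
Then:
No Solution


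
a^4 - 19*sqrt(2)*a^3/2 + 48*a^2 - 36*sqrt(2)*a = a*(a - 6*sqrt(2))*(a - 2*sqrt(2))*(a - 3*sqrt(2)/2)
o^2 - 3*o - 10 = (o - 5)*(o + 2)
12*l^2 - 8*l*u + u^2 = (-6*l + u)*(-2*l + u)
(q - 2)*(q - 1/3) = q^2 - 7*q/3 + 2/3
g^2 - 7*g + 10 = (g - 5)*(g - 2)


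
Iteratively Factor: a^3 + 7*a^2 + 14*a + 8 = (a + 2)*(a^2 + 5*a + 4) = (a + 1)*(a + 2)*(a + 4)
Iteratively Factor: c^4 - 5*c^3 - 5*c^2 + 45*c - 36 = (c - 3)*(c^3 - 2*c^2 - 11*c + 12) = (c - 3)*(c + 3)*(c^2 - 5*c + 4) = (c - 3)*(c - 1)*(c + 3)*(c - 4)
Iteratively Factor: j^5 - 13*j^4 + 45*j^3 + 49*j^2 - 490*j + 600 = (j - 2)*(j^4 - 11*j^3 + 23*j^2 + 95*j - 300) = (j - 4)*(j - 2)*(j^3 - 7*j^2 - 5*j + 75) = (j - 5)*(j - 4)*(j - 2)*(j^2 - 2*j - 15) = (j - 5)*(j - 4)*(j - 2)*(j + 3)*(j - 5)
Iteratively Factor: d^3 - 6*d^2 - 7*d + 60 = (d - 5)*(d^2 - d - 12) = (d - 5)*(d - 4)*(d + 3)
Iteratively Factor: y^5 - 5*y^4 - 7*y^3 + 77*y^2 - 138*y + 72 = (y - 1)*(y^4 - 4*y^3 - 11*y^2 + 66*y - 72) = (y - 1)*(y + 4)*(y^3 - 8*y^2 + 21*y - 18) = (y - 3)*(y - 1)*(y + 4)*(y^2 - 5*y + 6) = (y - 3)*(y - 2)*(y - 1)*(y + 4)*(y - 3)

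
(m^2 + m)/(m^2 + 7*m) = (m + 1)/(m + 7)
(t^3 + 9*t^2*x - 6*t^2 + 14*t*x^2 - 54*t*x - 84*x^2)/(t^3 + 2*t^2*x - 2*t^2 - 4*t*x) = (t^2 + 7*t*x - 6*t - 42*x)/(t*(t - 2))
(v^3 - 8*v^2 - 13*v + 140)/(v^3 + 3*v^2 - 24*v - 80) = (v - 7)/(v + 4)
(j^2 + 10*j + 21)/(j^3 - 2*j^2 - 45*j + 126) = (j + 3)/(j^2 - 9*j + 18)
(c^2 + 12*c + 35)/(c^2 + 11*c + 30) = (c + 7)/(c + 6)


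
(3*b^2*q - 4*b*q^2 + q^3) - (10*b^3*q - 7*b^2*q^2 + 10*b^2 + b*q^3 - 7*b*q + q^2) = -10*b^3*q + 7*b^2*q^2 + 3*b^2*q - 10*b^2 - b*q^3 - 4*b*q^2 + 7*b*q + q^3 - q^2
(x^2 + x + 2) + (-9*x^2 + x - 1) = -8*x^2 + 2*x + 1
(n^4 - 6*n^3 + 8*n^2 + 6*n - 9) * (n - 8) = n^5 - 14*n^4 + 56*n^3 - 58*n^2 - 57*n + 72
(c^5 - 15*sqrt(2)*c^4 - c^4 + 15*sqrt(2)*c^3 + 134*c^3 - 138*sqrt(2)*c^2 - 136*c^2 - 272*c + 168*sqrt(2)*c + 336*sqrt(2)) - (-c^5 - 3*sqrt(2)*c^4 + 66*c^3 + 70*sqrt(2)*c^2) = 2*c^5 - 12*sqrt(2)*c^4 - c^4 + 15*sqrt(2)*c^3 + 68*c^3 - 208*sqrt(2)*c^2 - 136*c^2 - 272*c + 168*sqrt(2)*c + 336*sqrt(2)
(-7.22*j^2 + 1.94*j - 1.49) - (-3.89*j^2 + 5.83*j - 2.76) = -3.33*j^2 - 3.89*j + 1.27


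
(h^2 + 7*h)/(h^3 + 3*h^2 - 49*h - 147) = h/(h^2 - 4*h - 21)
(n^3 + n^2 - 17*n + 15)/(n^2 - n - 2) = (-n^3 - n^2 + 17*n - 15)/(-n^2 + n + 2)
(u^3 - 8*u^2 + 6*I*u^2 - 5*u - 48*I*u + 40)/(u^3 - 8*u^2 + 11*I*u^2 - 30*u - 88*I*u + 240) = (u + I)/(u + 6*I)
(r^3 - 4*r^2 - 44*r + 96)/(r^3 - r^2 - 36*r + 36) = (r^2 - 10*r + 16)/(r^2 - 7*r + 6)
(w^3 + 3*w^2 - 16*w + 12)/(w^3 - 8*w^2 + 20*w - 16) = (w^2 + 5*w - 6)/(w^2 - 6*w + 8)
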